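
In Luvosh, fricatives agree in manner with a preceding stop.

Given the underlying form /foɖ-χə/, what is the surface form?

[foɖqə]

The rule targets /χ/ (voiceless uvular fricative), which sits after the trigger /ɖ/ (stop).
The voiceless uvular stop is [q], so /χ/ → [q].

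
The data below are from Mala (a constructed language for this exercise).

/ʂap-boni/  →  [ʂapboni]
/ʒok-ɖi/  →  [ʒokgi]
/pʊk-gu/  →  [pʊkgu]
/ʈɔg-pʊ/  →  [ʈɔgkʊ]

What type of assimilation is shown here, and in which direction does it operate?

progressive place assimilation

The segment that alternates is /ɖ/, which surfaces as [g] when adjacent to /k/.
The change retroflex → velar matches the place of the preceding /k/, identifying this as place assimilation.
Manner and voice are unchanged, so the assimilation is partial, not total.
The other alternating form patterns the same way: /p/ → [k] after /g/ (bilabial → velar, matching velar) — only place changes, and always toward the preceding segment.
No alternation appears in [ʂapboni], [pʊkgu]: there the adjacent consonants already agree in place (/b/ and /p/ are both bilabial; /g/ and /k/ are both velar), so these forms are consistent with the same rule.
Since the segment that changes follows the conditioning segment, the assimilation is progressive.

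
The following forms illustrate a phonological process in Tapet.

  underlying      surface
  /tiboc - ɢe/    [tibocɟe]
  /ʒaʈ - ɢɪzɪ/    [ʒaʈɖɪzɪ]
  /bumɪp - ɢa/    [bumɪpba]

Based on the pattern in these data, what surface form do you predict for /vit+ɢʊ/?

[vitdʊ]

The data show progressive place assimilation: /ɢ/ → [ɟ] after /c/; /ɢ/ → [ɖ] after /ʈ/; /ɢ/ → [b] after /p/. In each pair only place changes, matching the preceding consonant, while manner and voice stay constant.
The rule targets /ɢ/ (voiced uvular stop), which sits after the trigger /t/ (alveolar).
Changing only its place to alveolar gives [d] — the voiced alveolar stop.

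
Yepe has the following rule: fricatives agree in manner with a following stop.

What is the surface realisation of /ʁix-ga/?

/x/ is a voiceless velar fricative. The following trigger /g/ is a stop, so /x/ must become a stop as well.
A voiceless velar stop is [k], so the surface segment is [k].

[ʁikga]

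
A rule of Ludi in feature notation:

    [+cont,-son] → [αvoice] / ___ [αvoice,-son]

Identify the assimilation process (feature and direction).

regressive voicing assimilation

The rule copies [voice] from the environment onto the target, so the assimilating feature is voicing.
The conditioning segment sits to the right of the focus bar, meaning the trigger follows the segment that changes — regressive assimilation.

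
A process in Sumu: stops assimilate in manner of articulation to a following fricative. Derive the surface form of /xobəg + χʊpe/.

[xobəɣχʊpe]

The rule targets /g/ (voiced velar stop), which sits before the trigger /χ/ (fricative).
Changing only its manner to fricative gives [ɣ] — the voiced velar fricative.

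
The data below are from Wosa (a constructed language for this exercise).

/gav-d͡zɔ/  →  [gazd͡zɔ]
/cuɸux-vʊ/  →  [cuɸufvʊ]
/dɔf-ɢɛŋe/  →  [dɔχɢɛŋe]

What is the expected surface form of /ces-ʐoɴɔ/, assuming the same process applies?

The data show regressive place assimilation: /v/ → [z] before /d͡z/; /x/ → [f] before /v/; /f/ → [χ] before /ɢ/. In each pair only place changes, matching the following consonant, while manner and voice stay constant.
The rule targets /s/ (voiceless alveolar fricative), which sits before the trigger /ʐ/ (retroflex).
Changing only its place to retroflex gives [ʂ] — the voiceless retroflex fricative.

[ceʂʐoɴɔ]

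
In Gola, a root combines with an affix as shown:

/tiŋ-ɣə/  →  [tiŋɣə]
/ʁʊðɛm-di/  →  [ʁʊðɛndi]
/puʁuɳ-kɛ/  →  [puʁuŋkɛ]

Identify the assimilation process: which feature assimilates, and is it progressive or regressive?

Comparing underlying and surface forms, /m/ → [n] is the alternation; the neighbouring /d/ is constant.
/m/ is bilabial while /d/ is alveolar; the output [n] is alveolar, matching the trigger — so the feature that spreads is place.
Manner and voice are unchanged, so the assimilation is partial, not total.
The other alternating form patterns the same way: /ɳ/ → [ŋ] before /k/ (retroflex → velar, matching velar) — only place changes, and always toward the following segment.
No alternation appears in [tiŋɣə]: there the adjacent consonants already agree in place (/ŋ/ and /ɣ/ are both velar), so this form is consistent with the same rule.
The trigger is the following segment, so the direction is regressive (anticipatory).

regressive place assimilation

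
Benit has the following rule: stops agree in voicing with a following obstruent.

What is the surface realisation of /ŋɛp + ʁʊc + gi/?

[ŋɛbʁʊɟgi]

/p/ is a voiceless bilabial stop. The following trigger /ʁ/ is voiced, so /p/ must become voiced as well.
The voiced bilabial stop is [b], so /p/ → [b].
At the second juncture, /c/ likewise becomes [ɟ] adjacent to /g/.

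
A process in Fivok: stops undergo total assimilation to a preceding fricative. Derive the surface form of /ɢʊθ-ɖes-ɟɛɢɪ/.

[ɢʊθθessɛɢɪ]

/ɖ/ is the segment targeted by the rule; it sits immediately after /θ/, so it assimilates completely and surfaces as [θ].
At the second juncture, /ɟ/ likewise becomes [s] adjacent to /s/.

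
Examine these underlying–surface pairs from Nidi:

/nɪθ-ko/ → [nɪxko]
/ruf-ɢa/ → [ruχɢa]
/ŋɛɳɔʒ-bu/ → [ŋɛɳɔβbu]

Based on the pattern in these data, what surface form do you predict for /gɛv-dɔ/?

[gɛzdɔ]

The data show regressive place assimilation: /θ/ → [x] before /k/; /f/ → [χ] before /ɢ/; /ʒ/ → [β] before /b/. In each pair only place changes, matching the following consonant, while manner and voice stay constant.
/v/ is a voiced labiodental fricative. The following trigger /d/ is alveolar, so /v/ must become alveolar as well.
The voiced alveolar fricative is [z], so /v/ → [z].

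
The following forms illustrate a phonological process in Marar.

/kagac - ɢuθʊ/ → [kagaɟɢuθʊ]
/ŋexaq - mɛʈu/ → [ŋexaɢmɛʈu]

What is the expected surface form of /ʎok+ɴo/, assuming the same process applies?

The data show regressive voicing assimilation: /c/ → [ɟ] before /ɢ/; /q/ → [ɢ] before /m/. In each pair only voicing changes, matching the following consonant, while place and manner stay constant.
/k/ is a voiceless velar stop. The following trigger /ɴ/ is voiced, so /k/ must become voiced as well.
A voiced velar stop is [g], so the surface segment is [g].

[ʎogɴo]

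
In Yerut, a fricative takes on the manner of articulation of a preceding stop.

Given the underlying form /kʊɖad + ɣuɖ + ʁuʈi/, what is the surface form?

[kʊɖadguɖɢuʈi]

The rule targets /ɣ/ (voiced velar fricative), which sits after the trigger /d/ (stop).
A voiced velar stop is [g], so the surface segment is [g].
The same rule applies at the second boundary: /ʁ/ → [ɢ] next to /ɖ/.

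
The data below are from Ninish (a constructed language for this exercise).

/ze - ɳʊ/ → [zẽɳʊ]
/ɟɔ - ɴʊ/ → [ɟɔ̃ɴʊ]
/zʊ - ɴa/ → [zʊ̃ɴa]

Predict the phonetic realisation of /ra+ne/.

The data show regressive nasality assimilation (vowel nasalisation): /e/ → [ẽ] before /ɳ/; /ɔ/ → [ɔ̃] before /ɴ/; /ʊ/ → [ʊ̃] before /ɴ/ — a vowel is nasalised by an immediately following nasal consonant.
/a/ sits next to the nasal /n/ and is therefore nasalised to [ã].

[rãne]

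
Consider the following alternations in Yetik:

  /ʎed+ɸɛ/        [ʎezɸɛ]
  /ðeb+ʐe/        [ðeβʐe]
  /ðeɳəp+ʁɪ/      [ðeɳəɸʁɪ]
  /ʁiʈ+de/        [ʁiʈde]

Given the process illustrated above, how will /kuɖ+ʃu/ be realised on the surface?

The data show regressive manner assimilation: /d/ → [z] before /ɸ/; /b/ → [β] before /ʐ/; /p/ → [ɸ] before /ʁ/. In each pair only manner changes, matching the following consonant, while place and voice stay constant.
Nothing changes in [ʁiʈde]: there the adjacent consonants already agree in manner (/ʈ/ and /d/ are both stops), so this form is consistent with the same rule.
/ɖ/ is a voiced retroflex stop. The following trigger /ʃ/ is a fricative, so /ɖ/ must become a fricative as well.
The voiced retroflex fricative is [ʐ], so /ɖ/ → [ʐ].

[kuʐʃu]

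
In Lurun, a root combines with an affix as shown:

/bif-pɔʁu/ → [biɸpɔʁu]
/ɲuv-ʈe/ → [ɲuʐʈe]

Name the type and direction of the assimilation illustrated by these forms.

regressive place assimilation

Comparing underlying and surface forms, /f/ → [ɸ] is the alternation; the neighbouring /p/ is constant.
The change labiodental → bilabial matches the place of the following /p/, identifying this as place assimilation.
Manner and voice are unchanged, so the assimilation is partial, not total.
Checking the remaining alternation: /v/ → [ʐ] before /ʈ/ (labiodental → retroflex, matching retroflex) — only place changes, and always toward the following segment.
The trigger is the following segment, so the direction is regressive (anticipatory).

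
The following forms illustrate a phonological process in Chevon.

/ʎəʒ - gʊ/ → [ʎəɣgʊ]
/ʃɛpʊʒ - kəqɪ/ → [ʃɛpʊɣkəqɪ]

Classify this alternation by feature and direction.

Comparing underlying and surface forms, /ʒ/ → [ɣ] is the alternation; the neighbouring /g/ is constant.
The change postalveolar → velar matches the place of the following /g/, identifying this as place assimilation.
Manner and voice are unchanged, so the assimilation is partial, not total.
The other alternating form patterns the same way: /ʒ/ → [ɣ] before /k/ (postalveolar → velar, matching velar) — only place changes, and always toward the following segment.
Since the segment that changes precedes the conditioning segment, the assimilation is regressive.

regressive place assimilation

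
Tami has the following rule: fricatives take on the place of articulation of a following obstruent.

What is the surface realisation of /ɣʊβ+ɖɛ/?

/β/ is a voiced bilabial fricative. The following trigger /ɖ/ is retroflex, so /β/ must become retroflex as well.
Changing only its place to retroflex gives [ʐ] — the voiced retroflex fricative.

[ɣʊʐɖɛ]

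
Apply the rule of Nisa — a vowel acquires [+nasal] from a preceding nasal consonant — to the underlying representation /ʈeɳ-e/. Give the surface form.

The vowel /e/ is adjacent to the preceding nasal /ɳ/, so it acquires [+nasal] and surfaces as [ẽ].

[ʈeɳẽ]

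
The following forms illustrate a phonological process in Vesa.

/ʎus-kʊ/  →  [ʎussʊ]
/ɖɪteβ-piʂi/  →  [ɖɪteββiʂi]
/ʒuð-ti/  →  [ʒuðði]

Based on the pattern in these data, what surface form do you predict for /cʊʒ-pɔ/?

The data show progressive total assimilation (/k/ → [s] after /s/; /p/ → [β] after /β/; /t/ → [ð] after /ð/): in every case the target segment becomes identical to its preceding neighbour, copying more than a single feature.
/p/ is the segment targeted by the rule; it sits immediately after /ʒ/, so it assimilates completely and surfaces as [ʒ].

[cʊʒʒɔ]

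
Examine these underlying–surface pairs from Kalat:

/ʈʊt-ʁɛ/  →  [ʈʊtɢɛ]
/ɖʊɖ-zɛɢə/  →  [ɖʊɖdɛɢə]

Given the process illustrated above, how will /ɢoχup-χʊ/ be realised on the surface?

[ɢoχupqʊ]

The data show progressive manner assimilation: /ʁ/ → [ɢ] after /t/; /z/ → [d] after /ɖ/. In each pair only manner changes, matching the preceding consonant, while place and voice stay constant.
The rule targets /χ/ (voiceless uvular fricative), which sits after the trigger /p/ (stop).
A voiceless uvular stop is [q], so the surface segment is [q].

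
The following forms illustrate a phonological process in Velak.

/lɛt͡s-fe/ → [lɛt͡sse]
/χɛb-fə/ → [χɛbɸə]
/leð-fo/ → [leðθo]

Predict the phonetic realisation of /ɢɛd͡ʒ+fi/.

[ɢɛd͡ʒʃi]

The data show progressive place assimilation: /f/ → [s] after /t͡s/; /f/ → [ɸ] after /b/; /f/ → [θ] after /ð/. In each pair only place changes, matching the preceding consonant, while manner and voice stay constant.
The rule targets /f/ (voiceless labiodental fricative), which sits after the trigger /d͡ʒ/ (postalveolar).
The voiceless postalveolar fricative is [ʃ], so /f/ → [ʃ].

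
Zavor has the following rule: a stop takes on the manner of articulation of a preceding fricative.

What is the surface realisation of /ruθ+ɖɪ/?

[ruθʐɪ]

The rule targets /ɖ/ (voiced retroflex stop), which sits after the trigger /θ/ (fricative).
A voiced retroflex fricative is [ʐ], so the surface segment is [ʐ].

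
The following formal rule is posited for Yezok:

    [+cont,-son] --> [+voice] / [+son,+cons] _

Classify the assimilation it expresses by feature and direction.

The target ([+cont,-son], fricatives) acquires [+voice] next to a sonorant consonant ([+son,+cons]) — it takes on the voicing of its neighbour, so the feature that spreads is voicing.
The conditioning segment sits to the left of the focus bar, meaning the trigger precedes the segment that changes — progressive assimilation.

progressive voicing assimilation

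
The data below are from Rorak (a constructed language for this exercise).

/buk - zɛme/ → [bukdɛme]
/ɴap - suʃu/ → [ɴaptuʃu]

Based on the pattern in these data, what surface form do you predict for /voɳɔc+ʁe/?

The data show progressive manner assimilation: /z/ → [d] after /k/; /s/ → [t] after /p/. In each pair only manner changes, matching the preceding consonant, while place and voice stay constant.
The rule targets /ʁ/ (voiced uvular fricative), which sits after the trigger /c/ (stop).
The voiced uvular stop is [ɢ], so /ʁ/ → [ɢ].

[voɳɔcɢe]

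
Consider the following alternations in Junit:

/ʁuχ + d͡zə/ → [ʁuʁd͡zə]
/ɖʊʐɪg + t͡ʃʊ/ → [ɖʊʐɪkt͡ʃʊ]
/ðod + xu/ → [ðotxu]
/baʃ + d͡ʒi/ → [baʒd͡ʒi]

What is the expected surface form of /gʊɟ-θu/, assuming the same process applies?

[gʊcθu]

The data show regressive voicing assimilation: /χ/ → [ʁ] before /d͡z/; /g/ → [k] before /t͡ʃ/; /d/ → [t] before /x/; /ʃ/ → [ʒ] before /d͡ʒ/. In each pair only voicing changes, matching the following consonant, while place and manner stay constant.
/ɟ/ is a voiced palatal stop. The following trigger /θ/ is voiceless, so /ɟ/ must become voiceless as well.
Changing only its voicing to voiceless gives [c] — the voiceless palatal stop.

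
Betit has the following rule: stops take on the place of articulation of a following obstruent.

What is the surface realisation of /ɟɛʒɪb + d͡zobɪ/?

/b/ is a voiced bilabial stop. The following trigger /d͡z/ is alveolar, so /b/ must become alveolar as well.
The voiced alveolar stop is [d], so /b/ → [d].

[ɟɛʒɪdd͡zobɪ]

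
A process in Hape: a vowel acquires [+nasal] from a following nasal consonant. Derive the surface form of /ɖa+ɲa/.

The vowel /a/ is adjacent to the following nasal /ɲ/, so it acquires [+nasal] and surfaces as [ã].

[ɖãɲa]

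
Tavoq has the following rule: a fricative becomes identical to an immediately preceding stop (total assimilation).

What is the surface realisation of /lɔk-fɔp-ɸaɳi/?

/f/ is the segment targeted by the rule; it sits immediately after /k/, so it assimilates completely and surfaces as [k].
The same rule applies at the second boundary: /ɸ/ → [p] next to /p/.

[lɔkkɔppaɳi]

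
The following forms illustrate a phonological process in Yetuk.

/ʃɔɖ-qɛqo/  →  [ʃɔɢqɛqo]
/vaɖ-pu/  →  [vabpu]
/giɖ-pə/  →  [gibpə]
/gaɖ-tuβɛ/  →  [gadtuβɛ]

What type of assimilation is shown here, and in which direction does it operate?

The segment that alternates is /ɖ/, which surfaces as [ɢ] when adjacent to /q/.
/ɖ/ is retroflex while /q/ is uvular; the output [ɢ] is uvular, matching the trigger — so the feature that spreads is place.
Manner and voice are unchanged, so the assimilation is partial, not total.
The same holds elsewhere in the data: /ɖ/ → [b] before /p/ (retroflex → bilabial, matching bilabial); /ɖ/ → [d] before /t/ (retroflex → alveolar, matching alveolar) — only place changes, and always toward the following segment.
The trigger is the following segment, so the direction is regressive (anticipatory).

regressive place assimilation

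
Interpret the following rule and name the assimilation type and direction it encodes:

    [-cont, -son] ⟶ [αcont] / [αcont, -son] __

The rule copies [cont] (continuancy) from the environment onto the target stops; since [±cont] encodes the stop/fricative manner contrast, the assimilating dimension is manner.
Since the environment is written before the underscore, the trigger precedes the target; the direction is progressive.

progressive manner assimilation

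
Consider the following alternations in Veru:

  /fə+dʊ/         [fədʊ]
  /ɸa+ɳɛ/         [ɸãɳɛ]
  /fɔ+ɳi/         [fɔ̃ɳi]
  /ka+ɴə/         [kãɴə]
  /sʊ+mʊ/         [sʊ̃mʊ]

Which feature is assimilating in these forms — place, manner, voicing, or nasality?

The vowel /a/ surfaces as nasalised [ã] next to the following nasal /ɳ/ — it has acquired the [+nasal] feature of its neighbour.
Likewise in the remaining data: /ɔ/ → [ɔ̃] before /ɳ/; /a/ → [ã] before /ɴ/; /ʊ/ → [ʊ̃] before /m/ — each time a vowel is nasalised next to a following nasal.
No change occurs in [fədʊ] because the vowel at the boundary is adjacent to an oral consonant, not a nasal (/ə/ next to /d/).

nasality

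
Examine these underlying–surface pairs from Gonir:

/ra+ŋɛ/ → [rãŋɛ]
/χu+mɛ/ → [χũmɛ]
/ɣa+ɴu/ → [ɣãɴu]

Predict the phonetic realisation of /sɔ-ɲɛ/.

The data show regressive nasality assimilation (vowel nasalisation): /a/ → [ã] before /ŋ/; /u/ → [ũ] before /m/; /a/ → [ã] before /ɴ/ — a vowel is nasalised by an immediately following nasal consonant.
The vowel /ɔ/ is adjacent to the following nasal /ɲ/, so it acquires [+nasal] and surfaces as [ɔ̃].

[sɔ̃ɲɛ]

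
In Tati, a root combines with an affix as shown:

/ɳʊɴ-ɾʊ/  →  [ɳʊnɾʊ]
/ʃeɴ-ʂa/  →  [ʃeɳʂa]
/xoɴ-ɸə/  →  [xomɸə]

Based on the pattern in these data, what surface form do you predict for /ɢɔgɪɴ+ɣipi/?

[ɢɔgɪŋɣipi]

The data show regressive place assimilation: /ɴ/ → [n] before /ɾ/; /ɴ/ → [ɳ] before /ʂ/; /ɴ/ → [m] before /ɸ/. In each pair only place changes, matching the following consonant, while manner and voice stay constant.
/ɴ/ is a voiced uvular nasal. The following trigger /ɣ/ is velar, so /ɴ/ must become velar as well.
Changing only its place to velar gives [ŋ] — the voiced velar nasal.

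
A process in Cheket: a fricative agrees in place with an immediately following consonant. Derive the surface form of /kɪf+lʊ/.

[kɪslʊ]

/f/ is a voiceless labiodental fricative. The following trigger /l/ is alveolar, so /f/ must become alveolar as well.
The voiceless alveolar fricative is [s], so /f/ → [s].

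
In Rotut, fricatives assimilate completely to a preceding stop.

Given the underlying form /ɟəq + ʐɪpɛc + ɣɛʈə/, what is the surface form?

[ɟəqqɪpɛccɛʈə]

/ʐ/ is the segment targeted by the rule; it sits immediately after /q/, so it assimilates completely and surfaces as [q].
The same rule applies at the second boundary: /ɣ/ → [c] next to /c/.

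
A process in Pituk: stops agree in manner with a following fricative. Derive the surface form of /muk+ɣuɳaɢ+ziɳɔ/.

[muxɣuɳaʁziɳɔ]

/k/ is a voiceless velar stop. The following trigger /ɣ/ is a fricative, so /k/ must become a fricative as well.
The voiceless velar fricative is [x], so /k/ → [x].
At the second juncture, /ɢ/ likewise becomes [ʁ] adjacent to /z/.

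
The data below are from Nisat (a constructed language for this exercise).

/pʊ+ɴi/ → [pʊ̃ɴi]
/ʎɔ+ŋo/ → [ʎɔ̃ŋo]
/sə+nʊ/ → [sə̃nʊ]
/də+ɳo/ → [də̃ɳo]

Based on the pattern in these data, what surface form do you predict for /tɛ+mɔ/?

The data show regressive nasality assimilation (vowel nasalisation): /ʊ/ → [ʊ̃] before /ɴ/; /ɔ/ → [ɔ̃] before /ŋ/; /ə/ → [ə̃] before /n/; /ə/ → [ə̃] before /ɳ/ — a vowel is nasalised by an immediately following nasal consonant.
/ɛ/ sits next to the nasal /m/ and is therefore nasalised to [ɛ̃].

[tɛ̃mɔ]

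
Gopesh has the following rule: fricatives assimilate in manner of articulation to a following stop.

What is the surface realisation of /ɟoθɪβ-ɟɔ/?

The rule targets /β/ (voiced bilabial fricative), which sits before the trigger /ɟ/ (stop).
A voiced bilabial stop is [b], so the surface segment is [b].

[ɟoθɪbɟɔ]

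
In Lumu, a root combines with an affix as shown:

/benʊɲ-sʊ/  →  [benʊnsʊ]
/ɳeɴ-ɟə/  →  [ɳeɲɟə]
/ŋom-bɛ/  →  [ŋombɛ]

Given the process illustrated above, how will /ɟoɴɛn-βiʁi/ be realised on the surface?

[ɟoɴɛmβiʁi]

The data show regressive place assimilation: /ɲ/ → [n] before /s/; /ɴ/ → [ɲ] before /ɟ/. In each pair only place changes, matching the following consonant, while manner and voice stay constant.
Nothing changes in [ŋombɛ]: there the adjacent consonants already agree in place (/m/ and /b/ are both bilabial), so this form is consistent with the same rule.
The rule targets /n/ (voiced alveolar nasal), which sits before the trigger /β/ (bilabial).
Changing only its place to bilabial gives [m] — the voiced bilabial nasal.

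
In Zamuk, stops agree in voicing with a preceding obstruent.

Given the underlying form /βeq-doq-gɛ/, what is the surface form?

/d/ is a voiced alveolar stop. The preceding trigger /q/ is voiceless, so /d/ must become voiceless as well.
A voiceless alveolar stop is [t], so the surface segment is [t].
At the second juncture, /g/ likewise becomes [k] adjacent to /q/.

[βeqtoqkɛ]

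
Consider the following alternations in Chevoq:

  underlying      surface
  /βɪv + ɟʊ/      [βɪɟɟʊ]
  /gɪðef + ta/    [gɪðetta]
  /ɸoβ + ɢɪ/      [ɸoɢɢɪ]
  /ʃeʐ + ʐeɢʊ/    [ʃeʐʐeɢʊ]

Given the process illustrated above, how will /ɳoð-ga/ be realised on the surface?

The data show regressive total assimilation (/v/ → [ɟ] before /ɟ/; /f/ → [t] before /t/; /β/ → [ɢ] before /ɢ/): in every case the target segment becomes identical to its following neighbour, copying more than a single feature.
In [ʃeʐʐeɢʊ] the two consonants at the boundary are already identical (/ʐ/ + /ʐ/), so the rule applies vacuously and nothing changes.
/ð/ is the segment targeted by the rule; it sits immediately before /g/, so it assimilates completely and surfaces as [g].

[ɳogga]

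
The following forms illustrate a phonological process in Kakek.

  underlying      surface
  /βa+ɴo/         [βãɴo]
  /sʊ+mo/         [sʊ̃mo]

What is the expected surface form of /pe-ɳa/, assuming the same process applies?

[pẽɳa]

The data show regressive nasality assimilation (vowel nasalisation): /a/ → [ã] before /ɴ/; /ʊ/ → [ʊ̃] before /m/ — a vowel is nasalised by an immediately following nasal consonant.
/e/ sits next to the nasal /ɳ/ and is therefore nasalised to [ẽ].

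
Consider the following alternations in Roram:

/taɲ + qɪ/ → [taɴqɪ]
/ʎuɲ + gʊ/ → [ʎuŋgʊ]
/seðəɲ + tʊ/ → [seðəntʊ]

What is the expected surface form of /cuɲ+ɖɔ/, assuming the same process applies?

[cuɳɖɔ]

The data show regressive place assimilation: /ɲ/ → [ɴ] before /q/; /ɲ/ → [ŋ] before /g/; /ɲ/ → [n] before /t/. In each pair only place changes, matching the following consonant, while manner and voice stay constant.
The rule targets /ɲ/ (voiced palatal nasal), which sits before the trigger /ɖ/ (retroflex).
Changing only its place to retroflex gives [ɳ] — the voiced retroflex nasal.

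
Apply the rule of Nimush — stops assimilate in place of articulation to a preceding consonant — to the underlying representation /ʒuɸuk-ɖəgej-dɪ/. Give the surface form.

/ɖ/ is a voiced retroflex stop. The preceding trigger /k/ is velar, so /ɖ/ must become velar as well.
Changing only its place to velar gives [g] — the voiced velar stop.
The same rule applies at the second boundary: /d/ → [ɟ] next to /j/.

[ʒuɸukgəgejɟɪ]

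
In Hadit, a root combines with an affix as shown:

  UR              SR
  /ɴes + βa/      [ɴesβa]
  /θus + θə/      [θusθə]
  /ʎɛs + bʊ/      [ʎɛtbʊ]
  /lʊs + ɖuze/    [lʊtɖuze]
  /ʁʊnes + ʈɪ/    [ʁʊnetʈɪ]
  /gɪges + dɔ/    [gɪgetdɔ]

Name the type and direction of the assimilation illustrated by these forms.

Comparing underlying and surface forms, /s/ → [t] is the alternation; the neighbouring /b/ is constant.
The change fricative → stop matches the manner of the following /b/, identifying this as manner assimilation.
Place and voice are unchanged, so the assimilation is partial, not total.
Checking the remaining alternations: /s/ → [t] before /ɖ/ (fricative → stop, matching a stop); /s/ → [t] before /ʈ/ (fricative → stop, matching a stop); /s/ → [t] before /d/ (fricative → stop, matching a stop) — only manner changes, and always toward the following segment.
Nothing changes in [ɴesβa], [θusθə]: there the adjacent consonants already agree in manner (/s/ and /β/ are both fricatives; /s/ and /θ/ are both fricatives), so these forms are consistent with the same rule.
The trigger is the following segment, so the direction is regressive (anticipatory).

regressive manner assimilation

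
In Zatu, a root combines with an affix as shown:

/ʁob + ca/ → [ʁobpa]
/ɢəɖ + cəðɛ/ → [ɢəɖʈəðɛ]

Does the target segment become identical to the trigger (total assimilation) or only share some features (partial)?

The segment that alternates is /c/, which surfaces as [p] when adjacent to /b/.
/c/ is palatal while /b/ is bilabial; the output [p] is bilabial, matching the trigger — so the feature that spreads is place.
Manner and voice are unchanged, so the assimilation is partial, not total.
Checking the remaining alternation: /c/ → [ʈ] after /ɖ/ (palatal → retroflex, matching retroflex) — only place changes, and always toward the preceding segment.

partial assimilation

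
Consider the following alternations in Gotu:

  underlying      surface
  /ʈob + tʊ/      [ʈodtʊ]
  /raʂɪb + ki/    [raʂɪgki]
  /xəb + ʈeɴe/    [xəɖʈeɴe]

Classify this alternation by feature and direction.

regressive place assimilation

The segment that alternates is /b/, which surfaces as [d] when adjacent to /t/.
/b/ is bilabial while /t/ is alveolar; the output [d] is alveolar, matching the trigger — so the feature that spreads is place.
Manner and voice are unchanged, so the assimilation is partial, not total.
Checking the remaining alternations: /b/ → [g] before /k/ (bilabial → velar, matching velar); /b/ → [ɖ] before /ʈ/ (bilabial → retroflex, matching retroflex) — only place changes, and always toward the following segment.
The trigger is the following segment, so the direction is regressive (anticipatory).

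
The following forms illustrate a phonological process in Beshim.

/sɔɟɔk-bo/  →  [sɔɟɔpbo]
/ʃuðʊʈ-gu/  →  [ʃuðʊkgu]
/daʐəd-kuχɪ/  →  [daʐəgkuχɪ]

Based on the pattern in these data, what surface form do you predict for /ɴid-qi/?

The data show regressive place assimilation: /k/ → [p] before /b/; /ʈ/ → [k] before /g/; /d/ → [g] before /k/. In each pair only place changes, matching the following consonant, while manner and voice stay constant.
The rule targets /d/ (voiced alveolar stop), which sits before the trigger /q/ (uvular).
The voiced uvular stop is [ɢ], so /d/ → [ɢ].

[ɴiɢqi]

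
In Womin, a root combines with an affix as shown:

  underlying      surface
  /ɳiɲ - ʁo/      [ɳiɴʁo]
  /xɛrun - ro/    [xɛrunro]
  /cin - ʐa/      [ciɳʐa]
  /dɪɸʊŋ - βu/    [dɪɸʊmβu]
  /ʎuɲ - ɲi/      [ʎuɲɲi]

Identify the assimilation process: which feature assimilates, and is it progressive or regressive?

regressive place assimilation

The segment that alternates is /ɲ/, which surfaces as [ɴ] when adjacent to /ʁ/.
/ɲ/ is palatal while /ʁ/ is uvular; the output [ɴ] is uvular, matching the trigger — so the feature that spreads is place.
Manner and voice are unchanged, so the assimilation is partial, not total.
Checking the remaining alternations: /n/ → [ɳ] before /ʐ/ (alveolar → retroflex, matching retroflex); /ŋ/ → [m] before /β/ (velar → bilabial, matching bilabial) — only place changes, and always toward the following segment.
No alternation appears in [xɛrunro], [ʎuɲɲi]: there the adjacent consonants already agree in place (/n/ and /r/ are both alveolar; /ɲ/ and /ɲ/ are both palatal), so these forms are consistent with the same rule.
Since the segment that changes precedes the conditioning segment, the assimilation is regressive.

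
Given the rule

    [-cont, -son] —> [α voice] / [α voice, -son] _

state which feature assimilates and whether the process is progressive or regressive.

progressive voicing assimilation

The rule copies [voice] from the environment onto the target, so the assimilating feature is voicing.
The conditioning segment sits to the left of the focus bar, meaning the trigger precedes the segment that changes — progressive assimilation.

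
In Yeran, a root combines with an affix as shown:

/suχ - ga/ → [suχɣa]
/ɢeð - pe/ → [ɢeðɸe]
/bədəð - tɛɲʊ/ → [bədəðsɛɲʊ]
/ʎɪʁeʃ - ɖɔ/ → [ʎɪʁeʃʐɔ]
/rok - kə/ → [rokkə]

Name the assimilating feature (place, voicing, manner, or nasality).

The segment that alternates is /g/, which surfaces as [ɣ] when adjacent to /χ/.
/g/ is a stop while /χ/ is a fricative; the output [ɣ] is a fricative, matching the trigger — so the feature that spreads is manner.
The other alternating forms pattern the same way: /p/ → [ɸ] after /ð/ (stop → fricative, matching a fricative); /t/ → [s] after /ð/ (stop → fricative, matching a fricative); /ɖ/ → [ʐ] after /ʃ/ (stop → fricative, matching a fricative) — only manner changes, and always toward the preceding segment.
No alternation appears in [rokkə]: there the adjacent consonants already agree in manner (/k/ and /k/ are both stops), so this form is consistent with the same rule.

manner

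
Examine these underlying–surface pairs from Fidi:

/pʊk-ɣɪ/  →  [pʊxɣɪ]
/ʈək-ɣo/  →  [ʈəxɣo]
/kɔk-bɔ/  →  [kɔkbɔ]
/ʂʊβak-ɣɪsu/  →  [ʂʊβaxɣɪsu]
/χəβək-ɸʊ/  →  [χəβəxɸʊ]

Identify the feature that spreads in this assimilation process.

manner

Underlying /k/ is realised as [x] next to /ɣ/; /ɣ/ itself does not change.
/k/ is a stop while /ɣ/ is a fricative; the output [x] is a fricative, matching the trigger — so the feature that spreads is manner.
The other alternating form patterns the same way: /k/ → [x] before /ɸ/ (stop → fricative, matching a fricative) — only manner changes, and always toward the following segment.
Nothing changes in [kɔkbɔ]: there the adjacent consonants already agree in manner (/k/ and /b/ are both stops), so this form is consistent with the same rule.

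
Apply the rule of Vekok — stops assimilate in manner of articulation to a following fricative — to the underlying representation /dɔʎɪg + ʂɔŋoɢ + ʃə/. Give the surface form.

[dɔʎɪɣʂɔŋoʁʃə]

/g/ is a voiced velar stop. The following trigger /ʂ/ is a fricative, so /g/ must become a fricative as well.
A voiced velar fricative is [ɣ], so the surface segment is [ɣ].
The same rule applies at the second boundary: /ɢ/ → [ʁ] next to /ʃ/.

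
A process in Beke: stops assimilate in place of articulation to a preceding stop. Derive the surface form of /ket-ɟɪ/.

[ketdɪ]

The rule targets /ɟ/ (voiced palatal stop), which sits after the trigger /t/ (alveolar).
The voiced alveolar stop is [d], so /ɟ/ → [d].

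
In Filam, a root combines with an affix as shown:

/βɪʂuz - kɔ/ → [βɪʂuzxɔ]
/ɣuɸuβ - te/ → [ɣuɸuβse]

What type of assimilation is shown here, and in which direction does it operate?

Comparing underlying and surface forms, /k/ → [x] is the alternation; the neighbouring /z/ is constant.
/k/ is a stop while /z/ is a fricative; the output [x] is a fricative, matching the trigger — so the feature that spreads is manner.
Place and voice are unchanged, so the assimilation is partial, not total.
The other alternating form patterns the same way: /t/ → [s] after /β/ (stop → fricative, matching a fricative) — only manner changes, and always toward the preceding segment.
The trigger is the preceding segment, so the direction is progressive (perseverative).

progressive manner assimilation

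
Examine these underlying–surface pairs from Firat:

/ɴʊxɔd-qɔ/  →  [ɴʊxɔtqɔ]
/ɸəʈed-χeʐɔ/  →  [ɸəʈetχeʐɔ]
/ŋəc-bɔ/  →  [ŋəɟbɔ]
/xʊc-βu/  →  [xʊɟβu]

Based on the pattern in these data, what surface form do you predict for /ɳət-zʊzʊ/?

The data show regressive voicing assimilation: /d/ → [t] before /q/; /d/ → [t] before /χ/; /c/ → [ɟ] before /b/; /c/ → [ɟ] before /β/. In each pair only voicing changes, matching the following consonant, while place and manner stay constant.
/t/ is a voiceless alveolar stop. The following trigger /z/ is voiced, so /t/ must become voiced as well.
A voiced alveolar stop is [d], so the surface segment is [d].

[ɳədzʊzʊ]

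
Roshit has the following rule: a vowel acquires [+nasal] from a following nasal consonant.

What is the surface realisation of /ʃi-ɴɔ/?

[ʃĩɴɔ]

/i/ sits next to the nasal /ɴ/ and is therefore nasalised to [ĩ].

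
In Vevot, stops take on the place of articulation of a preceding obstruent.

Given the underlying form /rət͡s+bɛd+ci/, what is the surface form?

[rət͡sdɛdti]

The rule targets /b/ (voiced bilabial stop), which sits after the trigger /t͡s/ (alveolar).
Changing only its place to alveolar gives [d] — the voiced alveolar stop.
At the second juncture, /c/ likewise becomes [t] adjacent to /d/.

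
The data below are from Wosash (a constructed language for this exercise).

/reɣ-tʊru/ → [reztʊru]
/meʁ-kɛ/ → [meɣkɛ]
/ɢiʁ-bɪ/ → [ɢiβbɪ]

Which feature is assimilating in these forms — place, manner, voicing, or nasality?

place

The segment that alternates is /ɣ/, which surfaces as [z] when adjacent to /t/.
The change velar → alveolar matches the place of the following /t/, identifying this as place assimilation.
Checking the remaining alternations: /ʁ/ → [ɣ] before /k/ (uvular → velar, matching velar); /ʁ/ → [β] before /b/ (uvular → bilabial, matching bilabial) — only place changes, and always toward the following segment.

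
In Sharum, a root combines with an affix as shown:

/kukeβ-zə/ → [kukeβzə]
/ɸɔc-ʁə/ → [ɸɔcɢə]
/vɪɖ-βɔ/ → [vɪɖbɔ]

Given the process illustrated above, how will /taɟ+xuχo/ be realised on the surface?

The data show progressive manner assimilation: /ʁ/ → [ɢ] after /c/; /β/ → [b] after /ɖ/. In each pair only manner changes, matching the preceding consonant, while place and voice stay constant.
No alternation appears in [kukeβzə]: there the adjacent consonants already agree in manner (/z/ and /β/ are both fricatives), so this form is consistent with the same rule.
The rule targets /x/ (voiceless velar fricative), which sits after the trigger /ɟ/ (stop).
Changing only its manner to stop gives [k] — the voiceless velar stop.

[taɟkuχo]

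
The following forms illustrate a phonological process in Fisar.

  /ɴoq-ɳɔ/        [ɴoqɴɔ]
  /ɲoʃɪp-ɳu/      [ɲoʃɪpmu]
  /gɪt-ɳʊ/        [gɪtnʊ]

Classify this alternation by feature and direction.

Comparing underlying and surface forms, /ɳ/ → [ɴ] is the alternation; the neighbouring /q/ is constant.
The change retroflex → uvular matches the place of the preceding /q/, identifying this as place assimilation.
Manner and voice are unchanged, so the assimilation is partial, not total.
Checking the remaining alternations: /ɳ/ → [m] after /p/ (retroflex → bilabial, matching bilabial); /ɳ/ → [n] after /t/ (retroflex → alveolar, matching alveolar) — only place changes, and always toward the preceding segment.
The trigger is the preceding segment, so the direction is progressive (perseverative).

progressive place assimilation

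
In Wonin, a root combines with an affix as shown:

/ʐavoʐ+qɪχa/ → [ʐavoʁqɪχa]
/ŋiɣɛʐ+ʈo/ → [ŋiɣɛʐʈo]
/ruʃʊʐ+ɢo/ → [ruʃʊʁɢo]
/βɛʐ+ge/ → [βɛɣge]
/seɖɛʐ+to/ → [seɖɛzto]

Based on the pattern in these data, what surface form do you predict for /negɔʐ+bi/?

[negɔβbi]

The data show regressive place assimilation: /ʐ/ → [ʁ] before /q/; /ʐ/ → [ʁ] before /ɢ/; /ʐ/ → [ɣ] before /g/; /ʐ/ → [z] before /t/. In each pair only place changes, matching the following consonant, while manner and voice stay constant.
Nothing changes in [ŋiɣɛʐʈo]: there the adjacent consonants already agree in place (/ʐ/ and /ʈ/ are both retroflex), so this form is consistent with the same rule.
The rule targets /ʐ/ (voiced retroflex fricative), which sits before the trigger /b/ (bilabial).
A voiced bilabial fricative is [β], so the surface segment is [β].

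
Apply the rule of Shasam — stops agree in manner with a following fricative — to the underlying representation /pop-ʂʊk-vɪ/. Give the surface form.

[poɸʂʊxvɪ]

The rule targets /p/ (voiceless bilabial stop), which sits before the trigger /ʂ/ (fricative).
The voiceless bilabial fricative is [ɸ], so /p/ → [ɸ].
The same rule applies at the second boundary: /k/ → [x] next to /v/.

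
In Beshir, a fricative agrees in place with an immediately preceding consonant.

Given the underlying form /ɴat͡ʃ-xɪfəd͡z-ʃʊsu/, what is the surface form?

The rule targets /x/ (voiceless velar fricative), which sits after the trigger /t͡ʃ/ (postalveolar).
Changing only its place to postalveolar gives [ʃ] — the voiceless postalveolar fricative.
The same rule applies at the second boundary: /ʃ/ → [s] next to /d͡z/.

[ɴat͡ʃʃɪfəd͡zsʊsu]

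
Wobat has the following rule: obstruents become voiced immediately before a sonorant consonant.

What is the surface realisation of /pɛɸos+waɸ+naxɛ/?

[pɛɸozwaβnaxɛ]

The rule targets /s/ (voiceless alveolar fricative), which sits before the trigger /w/ (voiced).
A voiced alveolar fricative is [z], so the surface segment is [z].
At the second juncture, /ɸ/ likewise becomes [β] adjacent to /n/.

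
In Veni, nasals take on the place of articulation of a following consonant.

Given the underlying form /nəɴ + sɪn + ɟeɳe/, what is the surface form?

/ɴ/ is a voiced uvular nasal. The following trigger /s/ is alveolar, so /ɴ/ must become alveolar as well.
Changing only its place to alveolar gives [n] — the voiced alveolar nasal.
At the second juncture, /n/ likewise becomes [ɲ] adjacent to /ɟ/.

[nənsɪɲɟeɳe]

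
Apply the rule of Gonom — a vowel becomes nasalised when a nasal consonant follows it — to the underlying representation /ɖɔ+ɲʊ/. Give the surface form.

/ɔ/ sits next to the nasal /ɲ/ and is therefore nasalised to [ɔ̃].

[ɖɔ̃ɲʊ]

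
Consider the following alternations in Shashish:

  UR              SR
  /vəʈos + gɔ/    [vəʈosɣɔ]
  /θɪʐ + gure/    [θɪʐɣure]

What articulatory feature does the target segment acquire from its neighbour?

manner

Comparing underlying and surface forms, /g/ → [ɣ] is the alternation; the neighbouring /s/ is constant.
/g/ is a stop while /s/ is a fricative; the output [ɣ] is a fricative, matching the trigger — so the feature that spreads is manner.
Checking the remaining alternation: /g/ → [ɣ] after /ʐ/ (stop → fricative, matching a fricative) — only manner changes, and always toward the preceding segment.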